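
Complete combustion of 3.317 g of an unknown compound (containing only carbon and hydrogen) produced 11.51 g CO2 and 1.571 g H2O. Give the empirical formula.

C3H2

mol C = 11.51 / 44.01 = 0.2615; mass C = 0.2615 × 12.01 = 3.141 g
mol H = 2 × (1.571 / 18.02) = 0.1744; mass H = 0.1744 × 1.008 = 0.1758 g
Divide by the smallest (0.1744 mol H): C 1.500, H 1.000
×2: C 3.00, H 2.00 → C3H2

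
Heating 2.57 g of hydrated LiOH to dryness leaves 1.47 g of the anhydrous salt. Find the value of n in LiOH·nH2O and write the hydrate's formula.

Mass of water lost = 2.57 − 1.47 = 1.1 g → 1.1 / 18.02 = 0.06104 mol H2O
Molar mass of LiOH = 23.95 g/mol → mol LiOH = 1.47 / 23.95 = 0.06138
n = 0.06104 / 0.06138 = 0.99 ≈ 1 → LiOH·H2O

LiOH·H2O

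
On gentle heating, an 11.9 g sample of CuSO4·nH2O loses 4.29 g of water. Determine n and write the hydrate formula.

CuSO4·5H2O

Mass of anhydrous CuSO4 = 11.9 − 4.29 = 7.61 g
mol H2O = 4.29 / 18.02 = 0.2381
Molar mass of CuSO4 = 159.62 g/mol → mol CuSO4 = 7.61 / 159.62 = 0.04768
n = 0.2381 / 0.04768 = 4.99 ≈ 5 → CuSO4·5H2O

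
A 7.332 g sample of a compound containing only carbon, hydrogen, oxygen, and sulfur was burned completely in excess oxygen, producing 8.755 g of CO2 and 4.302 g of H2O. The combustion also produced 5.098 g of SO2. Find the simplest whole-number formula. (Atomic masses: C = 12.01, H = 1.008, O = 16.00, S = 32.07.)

mol C = 8.755 / 44.01 = 0.1989; mass C = 0.1989 × 12.01 = 2.389 g
mol H = 2 × (4.302 / 18.02) = 0.4775; mass H = 0.4775 × 1.008 = 0.4813 g
mol S = 5.098 / 64.07 = 0.07957; mass S = 2.552 g
mass O = 7.332 − (5.422) = 1.910 g → mol O = 0.1194
Ratios (÷ 0.07957): C 2.500, H 6.001, O 1.500, S 1.000
Scaling by 2: C 5.00, H 12.00, O 3.00, S 2.00 → C5H12O3S2

C5H12O3S2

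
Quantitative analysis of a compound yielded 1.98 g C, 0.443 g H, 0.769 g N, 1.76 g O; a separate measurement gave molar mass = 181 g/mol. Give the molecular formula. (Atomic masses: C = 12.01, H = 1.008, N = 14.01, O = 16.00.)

C6H16N2O4

Moles — C: 1.98 / 12.01 = 0.1649 mol; H: 0.443 / 1.008 = 0.4395 mol; N: 0.769 / 14.01 = 0.05489 mol; O: 1.76 / 16.00 = 0.11 mol
Ratios (÷ 0.05489): C 3.004, H 8.007, N 1.000, O 2.004
Ratio ≈ 3:8:1:2, so the empirical formula is C3H8NO2
Empirical-formula mass = 90.10 g/mol
n = 181 / 90.10 = 2.01 ≈ 2
Molecular formula = (C3H8NO2)×2 = C6H16N2O4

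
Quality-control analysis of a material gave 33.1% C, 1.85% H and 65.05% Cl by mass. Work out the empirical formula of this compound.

C3H2Cl2

Assume 100 g: 33.1 g C, 1.85 g H, 65.05 g Cl.
n(C) = 33.1/12.01 = 2.756, n(H) = 1.85/1.008 = 1.835, n(Cl) = 65.05/35.45 = 1.835
Ratios (÷ 1.835): C 1.502, H 1.000, Cl 1.000
Scaling by 2: C 3.00, H 2.00, Cl 2.00 → C3H2Cl2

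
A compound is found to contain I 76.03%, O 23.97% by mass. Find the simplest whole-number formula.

I2O5

Assume 100 g: 76.03 g I, 23.97 g O.
I: 76.03 g ÷ 126.90 g/mol = 0.5991 mol
O: 23.97 g ÷ 16.00 g/mol = 1.498 mol
Divide by the smallest (0.5991 mol I): I 1.000, O 2.500
Multiply by 2: I 2.00, O 5.00 → I2O5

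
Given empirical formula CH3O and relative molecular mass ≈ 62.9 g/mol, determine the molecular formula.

C2H6O2

Empirical-formula mass = 31.03 g/mol
n = 62.9 / 31.03 = 2.03 ≈ 2
Molecular formula = (CH3O)2 = C2H6O2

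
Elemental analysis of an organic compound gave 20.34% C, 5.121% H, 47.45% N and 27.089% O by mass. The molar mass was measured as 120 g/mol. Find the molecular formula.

C2H6N4O2

Assume 100 g: 20.34 g C, 5.121 g H, 47.45 g N, 27.089 g O.
Moles — C: 20.34 / 12.01 = 1.694 mol; H: 5.121 / 1.008 = 5.08 mol; N: 47.45 / 14.01 = 3.387 mol; O: 27.089 / 16.00 = 1.693 mol
Smallest is O at 1.693 mol; normalising gives C 1.000, H 3.001, N 2.000, O 1.000
Ratio ≈ 1:3:2:1, so the empirical formula is CH3N2O
Empirical-formula mass = 59.05 g/mol
n = 120 / 59.05 = 2.03 ≈ 2
Molecular formula = (CH3N2O)×2 = C2H6N4O2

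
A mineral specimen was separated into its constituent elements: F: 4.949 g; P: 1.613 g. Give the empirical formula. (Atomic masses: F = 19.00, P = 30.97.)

n(F) = 4.949/19.00 = 0.2605, n(P) = 1.613/30.97 = 0.05208
Ratios (÷ 0.05208): F 5.001, P 1.000
≈ 5:1 → F5P

F5P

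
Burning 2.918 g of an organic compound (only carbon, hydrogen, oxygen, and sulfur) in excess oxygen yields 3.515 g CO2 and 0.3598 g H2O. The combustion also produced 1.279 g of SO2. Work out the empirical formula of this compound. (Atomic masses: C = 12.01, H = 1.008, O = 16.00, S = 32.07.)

C4H2O4S

mol C = 3.515 / 44.01 = 0.07987; mass C = 0.07987 × 12.01 = 0.9592 g
mol H = 2 × (0.3598 / 18.02) = 0.03993; mass H = 0.03993 × 1.008 = 0.04025 g
mol S = 1.279 / 64.07 = 0.01996; mass S = 0.6402 g
mass O = 2.918 − (1.640) = 1.278 g → mol O = 0.07990
Smallest is S at 0.01996 mol; normalising gives C 4.001, H 2.000, O 4.002, S 1.000
→ C4H2O4S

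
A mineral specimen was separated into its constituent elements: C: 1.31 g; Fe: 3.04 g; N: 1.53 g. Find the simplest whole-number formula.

n(C) = 1.31/12.01 = 0.1091, n(Fe) = 3.04/55.85 = 0.05443, n(N) = 1.53/14.01 = 0.1092
Smallest is Fe at 0.05443 mol; normalising gives C 2.004, Fe 1.000, N 2.006
→ C2FeN2

C2FeN2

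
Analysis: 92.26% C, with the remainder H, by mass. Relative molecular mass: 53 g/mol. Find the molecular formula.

C4H4

Assume 100 g: 92.26 g C, 7.74 g H.
n(C) = 92.26/12.01 = 7.682, n(H) = 7.74/1.008 = 7.679
Ratios (÷ 7.679): C 1.000, H 1.000
Ratio ≈ 1:1, so the empirical formula is CH
Empirical-formula mass = 13.02 g/mol
n = 53 / 13.02 = 4.07 ≈ 4
Molecular formula = (CH)×4 = C4H4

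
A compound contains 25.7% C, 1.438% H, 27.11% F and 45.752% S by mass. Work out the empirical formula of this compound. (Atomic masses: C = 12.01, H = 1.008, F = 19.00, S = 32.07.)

Assume 100 g: 25.7 g C, 1.438 g H, 27.11 g F, 45.752 g S.
Moles — C: 25.7 / 12.01 = 2.14 mol; H: 1.438 / 1.008 = 1.427 mol; F: 27.11 / 19.00 = 1.427 mol; S: 45.752 / 32.07 = 1.427 mol
Ratios (÷ 1.427): C 1.500, H 1.000, F 1.000, S 1.000
Scaling by 2: C 3.00, H 2.00, F 2.00, S 2.00 → C3H2F2S2

C3H2F2S2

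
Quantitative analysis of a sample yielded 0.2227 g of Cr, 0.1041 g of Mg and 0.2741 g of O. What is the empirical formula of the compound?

CrMgO4

Cr: 0.2227 g ÷ 52.00 g/mol = 0.004283 mol
Mg: 0.1041 g ÷ 24.31 g/mol = 0.004282 mol
O: 0.2741 g ÷ 16.00 g/mol = 0.01713 mol
Smallest is Mg at 0.004282 mol; normalising gives Cr 1.000, Mg 1.000, O 4.001
Ratio ≈ 1:1:4, so the empirical formula is CrMgO4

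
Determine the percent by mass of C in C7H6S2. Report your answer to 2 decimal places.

54.50%

Molar mass = 7(12.01) + 6(1.008) + 2(32.07) = 154.258 g/mol
Mass of C per mole = 7 × 12.01 = 84.070 g
% C = 84.070 / 154.258 × 100 = 54.50%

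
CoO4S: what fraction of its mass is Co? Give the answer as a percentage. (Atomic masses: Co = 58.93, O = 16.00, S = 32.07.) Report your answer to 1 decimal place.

38.0%

Molar mass = 1(58.93) + 4(16.00) + 1(32.07) = 155.000 g/mol
Mass of Co per mole = 1 × 58.93 = 58.930 g
% Co = 58.930 / 155.000 × 100 = 38.0%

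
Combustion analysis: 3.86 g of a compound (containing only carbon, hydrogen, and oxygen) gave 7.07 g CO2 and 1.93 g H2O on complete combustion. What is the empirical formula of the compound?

C3H4O2

mol C = 7.07 / 44.01 = 0.1606; mass C = 0.1606 × 12.01 = 1.929 g
mol H = 2 × (1.93 / 18.02) = 0.2142; mass H = 0.2142 × 1.008 = 0.2159 g
mass O = 3.86 − (2.145) = 1.715 g → mol O = 0.1072
Divide by the smallest (0.1072 mol O): C 1.499, H 1.999, O 1.000
×2: C 3.00, H 4.00, O 2.00 → C3H4O2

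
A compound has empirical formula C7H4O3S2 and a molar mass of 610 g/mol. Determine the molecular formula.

Empirical-formula mass = 200.24 g/mol
n = 610 / 200.24 = 3.05 ≈ 3
Molecular formula = (C7H4O3S2)3 = C21H12O9S6

C21H12O9S6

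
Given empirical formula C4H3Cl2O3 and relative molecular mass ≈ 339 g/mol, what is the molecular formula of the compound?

Empirical-formula mass = 169.96 g/mol
n = 339 / 169.96 = 1.99 ≈ 2
Molecular formula = (C4H3Cl2O3)2 = C8H6Cl4O6

C8H6Cl4O6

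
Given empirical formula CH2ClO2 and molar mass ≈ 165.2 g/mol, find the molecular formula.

Empirical-formula mass = 81.48 g/mol
n = 165.2 / 81.48 = 2.03 ≈ 2
Molecular formula = (CH2ClO2)2 = C2H4Cl2O4

C2H4Cl2O4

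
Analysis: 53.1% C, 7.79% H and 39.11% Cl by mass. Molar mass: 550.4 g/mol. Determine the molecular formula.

C24H42Cl6

Assume 100 g: 53.1 g C, 7.79 g H, 39.11 g Cl.
n(C) = 53.1/12.01 = 4.421, n(H) = 7.79/1.008 = 7.728, n(Cl) = 39.11/35.45 = 1.103
Smallest is Cl at 1.103 mol; normalising gives C 4.008, H 7.005, Cl 1.000
≈ 4:7:1 → C4H7Cl
Empirical-formula mass = 90.55 g/mol
n = 550.4 / 90.55 = 6.08 ≈ 6
Molecular formula = (C4H7Cl)×6 = C24H42Cl6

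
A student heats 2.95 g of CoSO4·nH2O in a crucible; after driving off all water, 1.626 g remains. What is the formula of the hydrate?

Mass of water lost = 2.95 − 1.626 = 1.324 g → 1.324 / 18.02 = 0.07347 mol H2O
Molar mass of CoSO4 = 155.00 g/mol → mol CoSO4 = 1.626 / 155.00 = 0.01049
n = 0.07347 / 0.01049 = 7.00 ≈ 7 → CoSO4·7H2O

CoSO4·7H2O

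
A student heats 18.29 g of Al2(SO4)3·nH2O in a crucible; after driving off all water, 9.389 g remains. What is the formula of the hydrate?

Al2(SO4)3·18H2O

Mass of water lost = 18.29 − 9.389 = 8.901 g → 8.901 / 18.02 = 0.494 mol H2O
Molar mass of Al2(SO4)3 = 342.17 g/mol → mol Al2(SO4)3 = 9.389 / 342.17 = 0.02744
n = 0.494 / 0.02744 = 18.00 ≈ 18 → Al2(SO4)3·18H2O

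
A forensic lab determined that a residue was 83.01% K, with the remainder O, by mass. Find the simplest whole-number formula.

K2O

Assume 100 g: 83.01 g K, 16.99 g O.
Moles — K: 83.01 / 39.10 = 2.123 mol; O: 16.99 / 16.00 = 1.062 mol
Smallest is O at 1.062 mol; normalising gives K 1.999, O 1.000
Ratio ≈ 2:1, so the empirical formula is K2O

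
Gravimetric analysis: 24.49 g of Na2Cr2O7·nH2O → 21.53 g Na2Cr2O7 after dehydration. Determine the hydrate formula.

Mass of water lost = 24.49 − 21.53 = 2.96 g → 2.96 / 18.02 = 0.1643 mol H2O
Molar mass of Na2Cr2O7 = 261.98 g/mol → mol Na2Cr2O7 = 21.53 / 261.98 = 0.08218
n = 0.1643 / 0.08218 = 2.00 ≈ 2 → Na2Cr2O7·2H2O

Na2Cr2O7·2H2O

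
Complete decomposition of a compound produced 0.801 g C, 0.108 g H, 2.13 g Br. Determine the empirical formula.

n(C) = 0.801/12.01 = 0.06669, n(H) = 0.108/1.008 = 0.1071, n(Br) = 2.13/79.90 = 0.02666
Divide by the smallest (0.02666 mol Br): C 2.502, H 4.019, Br 1.000
×2: C 5.00, H 8.04, Br 2.00 → C5H8Br2

C5H8Br2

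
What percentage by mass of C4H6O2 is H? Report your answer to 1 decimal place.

7.0%

Molar mass = 4(12.01) + 6(1.008) + 2(16.00) = 86.088 g/mol
Mass of H per mole = 6 × 1.008 = 6.048 g
% H = 6.048 / 86.088 × 100 = 7.0%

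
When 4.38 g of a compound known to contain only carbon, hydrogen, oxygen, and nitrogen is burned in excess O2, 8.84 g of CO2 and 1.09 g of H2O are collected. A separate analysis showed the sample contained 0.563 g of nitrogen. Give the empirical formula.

C5H3NO2

mol C = 8.84 / 44.01 = 0.2009; mass C = 0.2009 × 12.01 = 2.412 g
mol H = 2 × (1.09 / 18.02) = 0.1210; mass H = 0.1210 × 1.008 = 0.1219 g
mol N = 0.563 / 14.01 = 0.04019
mass O = 4.38 − (3.097) = 1.283 g → mol O = 0.08017
Smallest is N at 0.04019 mol; normalising gives C 4.998, H 3.010, N 1.000, O 1.995
→ C5H3NO2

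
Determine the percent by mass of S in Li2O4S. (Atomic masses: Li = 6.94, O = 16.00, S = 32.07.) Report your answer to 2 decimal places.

29.17%

Molar mass = 2(6.94) + 4(16.00) + 1(32.07) = 109.950 g/mol
Mass of S per mole = 1 × 32.07 = 32.070 g
% S = 32.070 / 109.950 × 100 = 29.17%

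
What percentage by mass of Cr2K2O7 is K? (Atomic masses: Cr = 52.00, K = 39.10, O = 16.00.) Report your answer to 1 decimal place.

Molar mass = 2(52.00) + 2(39.10) + 7(16.00) = 294.200 g/mol
Mass of K per mole = 2 × 39.10 = 78.200 g
% K = 78.200 / 294.200 × 100 = 26.6%

26.6%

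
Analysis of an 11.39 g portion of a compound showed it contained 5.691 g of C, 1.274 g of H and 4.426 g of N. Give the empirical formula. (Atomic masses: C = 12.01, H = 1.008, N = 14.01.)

C3H8N2

n(C) = 5.691/12.01 = 0.4739, n(H) = 1.274/1.008 = 1.264, n(N) = 4.426/14.01 = 0.3159
Ratios (÷ 0.3159): C 1.500, H 4.001, N 1.000
×2: C 3.00, H 8.00, N 2.00 → C3H8N2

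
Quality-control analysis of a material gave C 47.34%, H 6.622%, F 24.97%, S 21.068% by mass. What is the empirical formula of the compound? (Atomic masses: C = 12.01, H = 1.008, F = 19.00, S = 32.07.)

C6H10F2S

Assume 100 g: 47.34 g C, 6.622 g H, 24.97 g F, 21.068 g S.
C: 47.34 g ÷ 12.01 g/mol = 3.942 mol
H: 6.622 g ÷ 1.008 g/mol = 6.569 mol
F: 24.97 g ÷ 19.00 g/mol = 1.314 mol
S: 21.068 g ÷ 32.07 g/mol = 0.6569 mol
Smallest is S at 0.6569 mol; normalising gives C 6.000, H 10.000, F 2.001, S 1.000
→ C6H10F2S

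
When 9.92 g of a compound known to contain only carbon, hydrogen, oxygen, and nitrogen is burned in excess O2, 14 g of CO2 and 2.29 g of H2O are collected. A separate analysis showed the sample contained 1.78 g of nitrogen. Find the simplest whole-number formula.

mol C = 14 / 44.01 = 0.3181; mass C = 0.3181 × 12.01 = 3.820 g
mol H = 2 × (2.29 / 18.02) = 0.2542; mass H = 0.2542 × 1.008 = 0.2562 g
mol N = 1.78 / 14.01 = 0.1271
mass O = 9.92 − (5.857) = 4.063 g → mol O = 0.2540
Divide by the smallest (0.1271 mol N): C 2.504, H 2.000, N 1.000, O 1.999
×2: C 5.01, H 4.00, N 2.00, O 4.00 → C5H4N2O4

C5H4N2O4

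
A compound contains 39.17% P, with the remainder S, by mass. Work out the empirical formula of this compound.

P2S3

Assume 100 g: 39.17 g P, 60.83 g S.
P: 39.17 g ÷ 30.97 g/mol = 1.265 mol
S: 60.83 g ÷ 32.07 g/mol = 1.897 mol
Ratios (÷ 1.265): P 1.000, S 1.500
Scaling by 2: P 2.00, S 3.00 → P2S3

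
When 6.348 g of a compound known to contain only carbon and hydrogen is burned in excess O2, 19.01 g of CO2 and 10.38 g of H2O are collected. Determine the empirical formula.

mol C = 19.01 / 44.01 = 0.4319; mass C = 0.4319 × 12.01 = 5.188 g
mol H = 2 × (10.38 / 18.02) = 1.152; mass H = 1.152 × 1.008 = 1.161 g
Divide by the smallest (0.4319 mol C): C 1.000, H 2.667
Scaling by 3: C 3.00, H 8.00 → C3H8

C3H8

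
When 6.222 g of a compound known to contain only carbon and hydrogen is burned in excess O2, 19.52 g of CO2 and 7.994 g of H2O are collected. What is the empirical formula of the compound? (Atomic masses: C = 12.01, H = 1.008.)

mol C = 19.52 / 44.01 = 0.4435; mass C = 0.4435 × 12.01 = 5.327 g
mol H = 2 × (7.994 / 18.02) = 0.8872; mass H = 0.8872 × 1.008 = 0.8943 g
Smallest is C at 0.4435 mol; normalising gives C 1.000, H 2.000
→ CH2

CH2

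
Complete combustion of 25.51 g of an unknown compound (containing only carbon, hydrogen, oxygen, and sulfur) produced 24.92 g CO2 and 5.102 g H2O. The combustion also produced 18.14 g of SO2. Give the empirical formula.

C2H2O2S

mol C = 24.92 / 44.01 = 0.5662; mass C = 0.5662 × 12.01 = 6.800 g
mol H = 2 × (5.102 / 18.02) = 0.5663; mass H = 0.5663 × 1.008 = 0.5708 g
mol S = 18.14 / 64.07 = 0.2831; mass S = 9.080 g
mass O = 25.51 − (16.45) = 9.059 g → mol O = 0.5662
Smallest is S at 0.2831 mol; normalising gives C 2.000, H 2.000, O 2.000, S 1.000
→ C2H2O2S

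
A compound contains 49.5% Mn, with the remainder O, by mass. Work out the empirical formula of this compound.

Assume 100 g: 49.5 g Mn, 50.5 g O.
Moles — Mn: 49.5 / 54.94 = 0.901 mol; O: 50.5 / 16.00 = 3.156 mol
Smallest is Mn at 0.901 mol; normalising gives Mn 1.000, O 3.503
Scaling by 2: Mn 2.00, O 7.01 → Mn2O7

Mn2O7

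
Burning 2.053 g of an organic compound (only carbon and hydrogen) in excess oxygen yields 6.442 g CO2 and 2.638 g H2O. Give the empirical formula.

CH2

mol C = 6.442 / 44.01 = 0.1464; mass C = 0.1464 × 12.01 = 1.758 g
mol H = 2 × (2.638 / 18.02) = 0.2928; mass H = 0.2928 × 1.008 = 0.2951 g
Smallest is C at 0.1464 mol; normalising gives C 1.000, H 2.000
Ratio ≈ 1:2, so the empirical formula is CH2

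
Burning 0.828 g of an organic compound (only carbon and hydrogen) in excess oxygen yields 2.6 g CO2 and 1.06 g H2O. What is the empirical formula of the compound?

CH2

mol C = 2.6 / 44.01 = 0.05908; mass C = 0.05908 × 12.01 = 0.7095 g
mol H = 2 × (1.06 / 18.02) = 0.1176; mass H = 0.1176 × 1.008 = 0.1186 g
Smallest is C at 0.05908 mol; normalising gives C 1.000, H 1.991
Ratio ≈ 1:2, so the empirical formula is CH2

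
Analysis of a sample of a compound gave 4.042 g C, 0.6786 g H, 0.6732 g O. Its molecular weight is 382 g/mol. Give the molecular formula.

C24H48O3

n(C) = 4.042/12.01 = 0.3366, n(H) = 0.6786/1.008 = 0.6732, n(O) = 0.6732/16.00 = 0.04208
Divide by the smallest (0.04208 mol O): C 7.999, H 16.000, O 1.000
≈ 8:16:1 → C8H16O
Empirical-formula mass = 128.21 g/mol
n = 382 / 128.21 = 2.98 ≈ 3
Molecular formula = (C8H16O)×3 = C24H48O3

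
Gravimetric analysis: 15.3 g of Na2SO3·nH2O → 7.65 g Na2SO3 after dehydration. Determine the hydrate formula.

Mass of water lost = 15.3 − 7.65 = 7.65 g → 7.65 / 18.02 = 0.4245 mol H2O
Molar mass of Na2SO3 = 126.05 g/mol → mol Na2SO3 = 7.65 / 126.05 = 0.06069
n = 0.4245 / 0.06069 = 7.00 ≈ 7 → Na2SO3·7H2O

Na2SO3·7H2O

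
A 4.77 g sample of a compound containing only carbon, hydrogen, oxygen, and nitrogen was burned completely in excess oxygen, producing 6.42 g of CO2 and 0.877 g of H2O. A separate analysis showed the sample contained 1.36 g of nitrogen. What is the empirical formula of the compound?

C3H2N2O2

mol C = 6.42 / 44.01 = 0.1459; mass C = 0.1459 × 12.01 = 1.752 g
mol H = 2 × (0.877 / 18.02) = 0.09734; mass H = 0.09734 × 1.008 = 0.09811 g
mol N = 1.36 / 14.01 = 0.09707
mass O = 4.77 − (3.210) = 1.560 g → mol O = 0.09749
Smallest is N at 0.09707 mol; normalising gives C 1.503, H 1.003, N 1.000, O 1.004
×2: C 3.01, H 2.01, N 2.00, O 2.01 → C3H2N2O2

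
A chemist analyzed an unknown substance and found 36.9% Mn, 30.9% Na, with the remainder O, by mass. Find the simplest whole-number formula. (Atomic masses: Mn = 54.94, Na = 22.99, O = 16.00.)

MnNa2O3

Assume 100 g: 36.9 g Mn, 30.9 g Na, 32.2 g O.
Moles — Mn: 36.9 / 54.94 = 0.6716 mol; Na: 30.9 / 22.99 = 1.344 mol; O: 32.2 / 16.00 = 2.013 mol
Divide by the smallest (0.6716 mol Mn): Mn 1.000, Na 2.001, O 2.996
Ratio ≈ 1:2:3, so the empirical formula is MnNa2O3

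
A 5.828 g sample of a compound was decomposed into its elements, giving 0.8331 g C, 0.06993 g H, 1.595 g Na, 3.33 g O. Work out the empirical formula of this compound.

CHNaO3

Moles — C: 0.8331 / 12.01 = 0.06937 mol; H: 0.06993 / 1.008 = 0.06938 mol; Na: 1.595 / 22.99 = 0.06938 mol; O: 3.33 / 16.00 = 0.2081 mol
Ratios (÷ 0.06937): C 1.000, H 1.000, Na 1.000, O 3.000
→ CHNaO3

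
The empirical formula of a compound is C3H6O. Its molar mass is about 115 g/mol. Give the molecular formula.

C6H12O2

Empirical-formula mass = 58.08 g/mol
n = 115 / 58.08 = 1.98 ≈ 2
Molecular formula = (C3H6O)2 = C6H12O2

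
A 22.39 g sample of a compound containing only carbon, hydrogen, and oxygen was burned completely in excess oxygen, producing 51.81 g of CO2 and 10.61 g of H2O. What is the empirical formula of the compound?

mol C = 51.81 / 44.01 = 1.177; mass C = 1.177 × 12.01 = 14.14 g
mol H = 2 × (10.61 / 18.02) = 1.178; mass H = 1.178 × 1.008 = 1.187 g
mass O = 22.39 − (15.33) = 7.064 g → mol O = 0.4415
Divide by the smallest (0.4415 mol O): C 2.666, H 2.667, O 1.000
×3: C 8.00, H 8.00, O 3.00 → C8H8O3

C8H8O3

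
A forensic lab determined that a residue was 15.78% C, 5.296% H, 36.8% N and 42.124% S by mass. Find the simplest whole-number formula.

Assume 100 g: 15.78 g C, 5.296 g H, 36.8 g N, 42.124 g S.
Moles — C: 15.78 / 12.01 = 1.314 mol; H: 5.296 / 1.008 = 5.254 mol; N: 36.8 / 14.01 = 2.627 mol; S: 42.124 / 32.07 = 1.314 mol
Ratios (÷ 1.314): C 1.000, H 4.000, N 2.000, S 1.000
Ratio ≈ 1:4:2:1, so the empirical formula is CH4N2S

CH4N2S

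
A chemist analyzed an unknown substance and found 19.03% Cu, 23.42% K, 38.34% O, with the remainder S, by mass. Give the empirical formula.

CuK2O8S2

Assume 100 g: 19.03 g Cu, 23.42 g K, 38.34 g O, 19.21 g S.
Moles — Cu: 19.03 / 63.55 = 0.2994 mol; K: 23.42 / 39.10 = 0.599 mol; O: 38.34 / 16.00 = 2.396 mol; S: 19.21 / 32.07 = 0.599 mol
Ratios (÷ 0.2994): Cu 1.000, K 2.000, O 8.002, S 2.000
→ CuK2O8S2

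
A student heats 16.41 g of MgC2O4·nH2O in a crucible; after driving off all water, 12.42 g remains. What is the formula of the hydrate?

Mass of water lost = 16.41 − 12.42 = 3.99 g → 3.99 / 18.02 = 0.2214 mol H2O
Molar mass of MgC2O4 = 112.33 g/mol → mol MgC2O4 = 12.42 / 112.33 = 0.1106
n = 0.2214 / 0.1106 = 2.00 ≈ 2 → MgC2O4·2H2O

MgC2O4·2H2O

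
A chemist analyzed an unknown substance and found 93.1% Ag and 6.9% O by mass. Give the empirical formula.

Ag2O

Assume 100 g: 93.1 g Ag, 6.9 g O.
n(Ag) = 93.1/107.87 = 0.8631, n(O) = 6.9/16.00 = 0.4313
Smallest is O at 0.4313 mol; normalising gives Ag 2.001, O 1.000
Ratio ≈ 2:1, so the empirical formula is Ag2O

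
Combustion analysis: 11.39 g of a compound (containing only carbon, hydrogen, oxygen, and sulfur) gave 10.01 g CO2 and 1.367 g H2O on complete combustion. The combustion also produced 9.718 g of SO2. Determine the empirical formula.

C3H2O3S2

mol C = 10.01 / 44.01 = 0.2274; mass C = 0.2274 × 12.01 = 2.732 g
mol H = 2 × (1.367 / 18.02) = 0.1517; mass H = 0.1517 × 1.008 = 0.1529 g
mol S = 9.718 / 64.07 = 0.1517; mass S = 4.864 g
mass O = 11.39 − (7.749) = 3.641 g → mol O = 0.2276
Smallest is S at 0.1517 mol; normalising gives C 1.500, H 1.000, O 1.500, S 1.000
×2: C 3.00, H 2.00, O 3.00, S 2.00 → C3H2O3S2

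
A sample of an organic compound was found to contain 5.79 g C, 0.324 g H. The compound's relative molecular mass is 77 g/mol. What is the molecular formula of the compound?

C: 5.79 g ÷ 12.01 g/mol = 0.4821 mol
H: 0.324 g ÷ 1.008 g/mol = 0.3214 mol
Ratios (÷ 0.3214): C 1.500, H 1.000
Multiply by 2: C 3.00, H 2.00 → C3H2
Empirical-formula mass = 38.05 g/mol
n = 77 / 38.05 = 2.02 ≈ 2
Molecular formula = (C3H2)×2 = C6H4

C6H4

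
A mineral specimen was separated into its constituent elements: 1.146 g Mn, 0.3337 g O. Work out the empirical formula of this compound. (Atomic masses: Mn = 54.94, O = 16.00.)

MnO

Mn: 1.146 g ÷ 54.94 g/mol = 0.02086 mol
O: 0.3337 g ÷ 16.00 g/mol = 0.02086 mol
Smallest is O at 0.02086 mol; normalising gives Mn 1.000, O 1.000
≈ 1:1 → MnO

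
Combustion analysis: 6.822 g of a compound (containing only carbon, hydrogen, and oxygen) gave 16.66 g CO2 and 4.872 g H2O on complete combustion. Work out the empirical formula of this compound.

C7H10O2

mol C = 16.66 / 44.01 = 0.3786; mass C = 0.3786 × 12.01 = 4.546 g
mol H = 2 × (4.872 / 18.02) = 0.5407; mass H = 0.5407 × 1.008 = 0.5451 g
mass O = 6.822 − (5.091) = 1.731 g → mol O = 0.1082
Ratios (÷ 0.1082): C 3.500, H 4.999, O 1.000
Multiply by 2: C 7.00, H 10.00, O 2.00 → C7H10O2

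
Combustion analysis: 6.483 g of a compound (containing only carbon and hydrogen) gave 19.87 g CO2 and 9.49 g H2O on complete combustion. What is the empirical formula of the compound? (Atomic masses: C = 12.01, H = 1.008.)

mol C = 19.87 / 44.01 = 0.4515; mass C = 0.4515 × 12.01 = 5.422 g
mol H = 2 × (9.49 / 18.02) = 1.053; mass H = 1.053 × 1.008 = 1.062 g
Divide by the smallest (0.4515 mol C): C 1.000, H 2.333
Multiply by 3: C 3.00, H 7.00 → C3H7

C3H7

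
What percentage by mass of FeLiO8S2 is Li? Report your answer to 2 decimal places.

2.72%

Molar mass = 1(55.85) + 1(6.94) + 8(16.00) + 2(32.07) = 254.930 g/mol
Mass of Li per mole = 1 × 6.94 = 6.940 g
% Li = 6.940 / 254.930 × 100 = 2.72%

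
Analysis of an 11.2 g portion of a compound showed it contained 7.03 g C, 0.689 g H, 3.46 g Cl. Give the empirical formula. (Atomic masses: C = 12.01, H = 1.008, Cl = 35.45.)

C6H7Cl

Moles — C: 7.03 / 12.01 = 0.5853 mol; H: 0.689 / 1.008 = 0.6835 mol; Cl: 3.46 / 35.45 = 0.0976 mol
Ratios (÷ 0.0976): C 5.997, H 7.003, Cl 1.000
Ratio ≈ 6:7:1, so the empirical formula is C6H7Cl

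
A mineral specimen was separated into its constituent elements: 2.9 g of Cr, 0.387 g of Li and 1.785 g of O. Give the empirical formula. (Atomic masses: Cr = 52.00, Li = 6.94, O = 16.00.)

CrLiO2

Cr: 2.9 g ÷ 52.00 g/mol = 0.05577 mol
Li: 0.387 g ÷ 6.94 g/mol = 0.05576 mol
O: 1.785 g ÷ 16.00 g/mol = 0.1116 mol
Smallest is Li at 0.05576 mol; normalising gives Cr 1.000, Li 1.000, O 2.001
≈ 1:1:2 → CrLiO2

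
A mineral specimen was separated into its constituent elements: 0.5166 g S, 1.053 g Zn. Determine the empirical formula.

SZn

Moles — S: 0.5166 / 32.07 = 0.01611 mol; Zn: 1.053 / 65.38 = 0.01611 mol
Ratios (÷ 0.01611): S 1.000, Zn 1.000
Ratio ≈ 1:1, so the empirical formula is SZn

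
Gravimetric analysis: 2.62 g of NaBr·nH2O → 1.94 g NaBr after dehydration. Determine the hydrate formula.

Mass of water lost = 2.62 − 1.94 = 0.68 g → 0.68 / 18.02 = 0.03774 mol H2O
Molar mass of NaBr = 102.89 g/mol → mol NaBr = 1.94 / 102.89 = 0.01886
n = 0.03774 / 0.01886 = 2.00 ≈ 2 → NaBr·2H2O

NaBr·2H2O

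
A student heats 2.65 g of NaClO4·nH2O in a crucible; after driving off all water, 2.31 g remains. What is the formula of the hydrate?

Mass of water lost = 2.65 − 2.31 = 0.34 g → 0.34 / 18.02 = 0.01887 mol H2O
Molar mass of NaClO4 = 122.44 g/mol → mol NaClO4 = 2.31 / 122.44 = 0.01887
n = 0.01887 / 0.01887 = 1.00 ≈ 1 → NaClO4·H2O

NaClO4·H2O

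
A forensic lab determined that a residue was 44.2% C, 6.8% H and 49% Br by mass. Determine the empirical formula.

C6H11Br

Assume 100 g: 44.2 g C, 6.8 g H, 49 g Br.
Moles — C: 44.2 / 12.01 = 3.68 mol; H: 6.8 / 1.008 = 6.746 mol; Br: 49 / 79.90 = 0.6133 mol
Ratios (÷ 0.6133): C 6.001, H 11.000, Br 1.000
≈ 6:11:1 → C6H11Br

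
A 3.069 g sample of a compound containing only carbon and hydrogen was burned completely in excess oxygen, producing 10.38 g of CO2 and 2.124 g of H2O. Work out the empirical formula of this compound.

CH

mol C = 10.38 / 44.01 = 0.2359; mass C = 0.2359 × 12.01 = 2.833 g
mol H = 2 × (2.124 / 18.02) = 0.2357; mass H = 0.2357 × 1.008 = 0.2376 g
Ratios (÷ 0.2357): C 1.000, H 1.000
≈ 1:1 → CH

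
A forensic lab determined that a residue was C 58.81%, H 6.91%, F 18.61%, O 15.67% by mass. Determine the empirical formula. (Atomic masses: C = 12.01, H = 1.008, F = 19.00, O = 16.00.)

C5H7FO

Assume 100 g: 58.81 g C, 6.91 g H, 18.61 g F, 15.67 g O.
C: 58.81 g ÷ 12.01 g/mol = 4.897 mol
H: 6.91 g ÷ 1.008 g/mol = 6.855 mol
F: 18.61 g ÷ 19.00 g/mol = 0.9795 mol
O: 15.67 g ÷ 16.00 g/mol = 0.9794 mol
Smallest is O at 0.9794 mol; normalising gives C 5.000, H 7.000, F 1.000, O 1.000
→ C5H7FO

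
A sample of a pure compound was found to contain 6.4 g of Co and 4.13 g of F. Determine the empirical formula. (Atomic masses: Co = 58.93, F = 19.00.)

CoF2

Moles — Co: 6.4 / 58.93 = 0.1086 mol; F: 4.13 / 19.00 = 0.2174 mol
Divide by the smallest (0.1086 mol Co): Co 1.000, F 2.001
Ratio ≈ 1:2, so the empirical formula is CoF2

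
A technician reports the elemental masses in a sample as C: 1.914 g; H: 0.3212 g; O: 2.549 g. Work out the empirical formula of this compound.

CH2O

n(C) = 1.914/12.01 = 0.1594, n(H) = 0.3212/1.008 = 0.3187, n(O) = 2.549/16.00 = 0.1593
Smallest is O at 0.1593 mol; normalising gives C 1.000, H 2.000, O 1.000
Ratio ≈ 1:2:1, so the empirical formula is CH2O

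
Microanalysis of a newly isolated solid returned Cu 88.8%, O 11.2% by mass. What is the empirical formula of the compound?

Assume 100 g: 88.8 g Cu, 11.2 g O.
Moles — Cu: 88.8 / 63.55 = 1.397 mol; O: 11.2 / 16.00 = 0.7 mol
Divide by the smallest (0.7 mol O): Cu 1.996, O 1.000
Ratio ≈ 2:1, so the empirical formula is Cu2O

Cu2O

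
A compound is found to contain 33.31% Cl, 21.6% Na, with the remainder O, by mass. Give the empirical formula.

ClNaO3

Assume 100 g: 33.31 g Cl, 21.6 g Na, 45.09 g O.
Cl: 33.31 g ÷ 35.45 g/mol = 0.9396 mol
Na: 21.6 g ÷ 22.99 g/mol = 0.9395 mol
O: 45.09 g ÷ 16.00 g/mol = 2.818 mol
Divide by the smallest (0.9395 mol Na): Cl 1.000, Na 1.000, O 2.999
Ratio ≈ 1:1:3, so the empirical formula is ClNaO3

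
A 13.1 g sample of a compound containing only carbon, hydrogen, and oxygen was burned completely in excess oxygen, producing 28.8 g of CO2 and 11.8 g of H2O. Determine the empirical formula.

mol C = 28.8 / 44.01 = 0.6544; mass C = 0.6544 × 12.01 = 7.859 g
mol H = 2 × (11.8 / 18.02) = 1.310; mass H = 1.310 × 1.008 = 1.320 g
mass O = 13.1 − (9.179) = 3.921 g → mol O = 0.2450
Divide by the smallest (0.245 mol O): C 2.671, H 5.345, O 1.000
×3: C 8.01, H 16.03, O 3.00 → C8H16O3

C8H16O3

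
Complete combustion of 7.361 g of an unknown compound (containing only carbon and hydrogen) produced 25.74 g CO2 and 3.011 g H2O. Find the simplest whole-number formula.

C7H4

mol C = 25.74 / 44.01 = 0.5849; mass C = 0.5849 × 12.01 = 7.024 g
mol H = 2 × (3.011 / 18.02) = 0.3342; mass H = 0.3342 × 1.008 = 0.3369 g
Ratios (÷ 0.3342): C 1.750, H 1.000
Scaling by 4: C 7.00, H 4.00 → C7H4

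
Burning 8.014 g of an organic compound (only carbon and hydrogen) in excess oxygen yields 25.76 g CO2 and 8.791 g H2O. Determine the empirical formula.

mol C = 25.76 / 44.01 = 0.5853; mass C = 0.5853 × 12.01 = 7.030 g
mol H = 2 × (8.791 / 18.02) = 0.9757; mass H = 0.9757 × 1.008 = 0.9835 g
Divide by the smallest (0.5853 mol C): C 1.000, H 1.667
×3: C 3.00, H 5.00 → C3H5

C3H5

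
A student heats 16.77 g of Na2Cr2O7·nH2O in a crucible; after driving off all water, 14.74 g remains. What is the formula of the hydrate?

Na2Cr2O7·2H2O

Mass of water lost = 16.77 − 14.74 = 2.03 g → 2.03 / 18.02 = 0.1127 mol H2O
Molar mass of Na2Cr2O7 = 261.98 g/mol → mol Na2Cr2O7 = 14.74 / 261.98 = 0.05626
n = 0.1127 / 0.05626 = 2.00 ≈ 2 → Na2Cr2O7·2H2O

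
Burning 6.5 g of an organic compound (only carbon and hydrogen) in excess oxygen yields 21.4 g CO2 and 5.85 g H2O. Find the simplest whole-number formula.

mol C = 21.4 / 44.01 = 0.4863; mass C = 0.4863 × 12.01 = 5.840 g
mol H = 2 × (5.85 / 18.02) = 0.6493; mass H = 0.6493 × 1.008 = 0.6545 g
Smallest is C at 0.4863 mol; normalising gives C 1.000, H 1.335
Multiply by 3: C 3.00, H 4.01 → C3H4

C3H4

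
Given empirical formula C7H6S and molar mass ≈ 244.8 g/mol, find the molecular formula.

C14H12S2

Empirical-formula mass = 122.19 g/mol
n = 244.8 / 122.19 = 2.00 ≈ 2
Molecular formula = (C7H6S)2 = C14H12S2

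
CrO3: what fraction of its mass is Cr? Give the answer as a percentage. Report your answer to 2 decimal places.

52.00%

Molar mass = 1(52.00) + 3(16.00) = 100.000 g/mol
Mass of Cr per mole = 1 × 52.00 = 52.000 g
% Cr = 52.000 / 100.000 × 100 = 52.00%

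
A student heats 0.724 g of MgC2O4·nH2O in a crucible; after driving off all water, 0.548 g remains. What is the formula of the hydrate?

Mass of water lost = 0.724 − 0.548 = 0.176 g → 0.176 / 18.02 = 0.009767 mol H2O
Molar mass of MgC2O4 = 112.33 g/mol → mol MgC2O4 = 0.548 / 112.33 = 0.004878
n = 0.009767 / 0.004878 = 2.00 ≈ 2 → MgC2O4·2H2O

MgC2O4·2H2O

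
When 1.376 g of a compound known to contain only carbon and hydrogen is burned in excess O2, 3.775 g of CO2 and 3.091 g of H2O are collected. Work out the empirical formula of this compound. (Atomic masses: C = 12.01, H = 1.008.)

CH4

mol C = 3.775 / 44.01 = 0.08578; mass C = 0.08578 × 12.01 = 1.030 g
mol H = 2 × (3.091 / 18.02) = 0.3431; mass H = 0.3431 × 1.008 = 0.3458 g
Divide by the smallest (0.08578 mol C): C 1.000, H 4.000
→ CH4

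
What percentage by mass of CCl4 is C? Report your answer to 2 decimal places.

7.81%

Molar mass = 1(12.01) + 4(35.45) = 153.810 g/mol
Mass of C per mole = 1 × 12.01 = 12.010 g
% C = 12.010 / 153.810 × 100 = 7.81%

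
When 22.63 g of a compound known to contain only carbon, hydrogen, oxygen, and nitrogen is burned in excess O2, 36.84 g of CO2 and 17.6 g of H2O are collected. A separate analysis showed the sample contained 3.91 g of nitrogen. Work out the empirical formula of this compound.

C6H14N2O3

mol C = 36.84 / 44.01 = 0.8371; mass C = 0.8371 × 12.01 = 10.05 g
mol H = 2 × (17.6 / 18.02) = 1.953; mass H = 1.953 × 1.008 = 1.969 g
mol N = 3.91 / 14.01 = 0.2791
mass O = 22.63 − (15.93) = 6.698 g → mol O = 0.4186
Ratios (÷ 0.2791): C 2.999, H 6.999, N 1.000, O 1.500
Scaling by 2: C 6.00, H 14.00, N 2.00, O 3.00 → C6H14N2O3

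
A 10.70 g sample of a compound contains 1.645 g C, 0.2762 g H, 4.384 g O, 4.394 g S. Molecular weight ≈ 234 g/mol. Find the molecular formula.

C: 1.645 g ÷ 12.01 g/mol = 0.137 mol
H: 0.2762 g ÷ 1.008 g/mol = 0.274 mol
O: 4.384 g ÷ 16.00 g/mol = 0.274 mol
S: 4.394 g ÷ 32.07 g/mol = 0.137 mol
Ratios (÷ 0.137): C 1.000, H 2.001, O 2.000, S 1.000
Ratio ≈ 1:2:2:1, so the empirical formula is CH2O2S
Empirical-formula mass = 78.10 g/mol
n = 234 / 78.10 = 3.00 ≈ 3
Molecular formula = (CH2O2S)×3 = C3H6O6S3

C3H6O6S3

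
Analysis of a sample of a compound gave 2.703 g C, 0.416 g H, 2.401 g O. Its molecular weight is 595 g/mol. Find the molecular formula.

C24H44O16

n(C) = 2.703/12.01 = 0.2251, n(H) = 0.416/1.008 = 0.4127, n(O) = 2.401/16.00 = 0.1501
Divide by the smallest (0.1501 mol O): C 1.500, H 2.750, O 1.000
Multiply by 4: C 6.00, H 11.00, O 4.00 → C6H11O4
Empirical-formula mass = 147.15 g/mol
n = 595 / 147.15 = 4.04 ≈ 4
Molecular formula = (C6H11O4)×4 = C24H44O16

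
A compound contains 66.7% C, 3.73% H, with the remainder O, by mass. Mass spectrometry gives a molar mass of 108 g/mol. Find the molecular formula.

Assume 100 g: 66.7 g C, 3.73 g H, 29.57 g O.
n(C) = 66.7/12.01 = 5.554, n(H) = 3.73/1.008 = 3.7, n(O) = 29.57/16.00 = 1.848
Smallest is O at 1.848 mol; normalising gives C 3.005, H 2.002, O 1.000
→ C3H2O
Empirical-formula mass = 54.05 g/mol
n = 108 / 54.05 = 2.00 ≈ 2
Molecular formula = (C3H2O)×2 = C6H4O2

C6H4O2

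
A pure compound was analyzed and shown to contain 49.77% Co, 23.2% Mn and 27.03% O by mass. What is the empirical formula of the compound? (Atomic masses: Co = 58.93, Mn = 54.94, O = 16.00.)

Assume 100 g: 49.77 g Co, 23.2 g Mn, 27.03 g O.
Moles — Co: 49.77 / 58.93 = 0.8446 mol; Mn: 23.2 / 54.94 = 0.4223 mol; O: 27.03 / 16.00 = 1.689 mol
Divide by the smallest (0.4223 mol Mn): Co 2.000, Mn 1.000, O 4.001
Ratio ≈ 2:1:4, so the empirical formula is Co2MnO4

Co2MnO4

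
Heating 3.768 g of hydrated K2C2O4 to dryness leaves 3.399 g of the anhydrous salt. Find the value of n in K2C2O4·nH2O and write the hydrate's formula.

K2C2O4·H2O

Mass of water lost = 3.768 − 3.399 = 0.369 g → 0.369 / 18.02 = 0.02048 mol H2O
Molar mass of K2C2O4 = 166.22 g/mol → mol K2C2O4 = 3.399 / 166.22 = 0.02045
n = 0.02048 / 0.02045 = 1.00 ≈ 1 → K2C2O4·H2O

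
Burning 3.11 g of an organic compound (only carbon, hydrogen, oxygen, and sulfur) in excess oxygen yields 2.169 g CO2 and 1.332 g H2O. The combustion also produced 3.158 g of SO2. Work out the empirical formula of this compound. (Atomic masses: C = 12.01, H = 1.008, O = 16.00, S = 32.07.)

mol C = 2.169 / 44.01 = 0.04928; mass C = 0.04928 × 12.01 = 0.5919 g
mol H = 2 × (1.332 / 18.02) = 0.1478; mass H = 0.1478 × 1.008 = 0.1490 g
mol S = 3.158 / 64.07 = 0.04929; mass S = 1.581 g
mass O = 3.11 − (2.322) = 0.7884 g → mol O = 0.04927
Ratios (÷ 0.04927): C 1.000, H 3.000, O 1.000, S 1.000
Ratio ≈ 1:3:1:1, so the empirical formula is CH3OS

CH3OS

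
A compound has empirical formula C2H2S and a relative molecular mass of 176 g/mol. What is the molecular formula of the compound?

C6H6S3

Empirical-formula mass = 58.11 g/mol
n = 176 / 58.11 = 3.03 ≈ 3
Molecular formula = (C2H2S)3 = C6H6S3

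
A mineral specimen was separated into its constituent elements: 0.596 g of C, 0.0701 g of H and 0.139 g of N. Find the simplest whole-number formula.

C5H7N

n(C) = 0.596/12.01 = 0.04963, n(H) = 0.0701/1.008 = 0.06954, n(N) = 0.139/14.01 = 0.009921
Divide by the smallest (0.009921 mol N): C 5.002, H 7.009, N 1.000
Ratio ≈ 5:7:1, so the empirical formula is C5H7N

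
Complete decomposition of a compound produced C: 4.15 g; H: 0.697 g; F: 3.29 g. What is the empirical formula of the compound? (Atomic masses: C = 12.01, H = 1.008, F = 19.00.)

Moles — C: 4.15 / 12.01 = 0.3455 mol; H: 0.697 / 1.008 = 0.6915 mol; F: 3.29 / 19.00 = 0.1732 mol
Divide by the smallest (0.1732 mol F): C 1.996, H 3.993, F 1.000
Ratio ≈ 2:4:1, so the empirical formula is C2H4F

C2H4F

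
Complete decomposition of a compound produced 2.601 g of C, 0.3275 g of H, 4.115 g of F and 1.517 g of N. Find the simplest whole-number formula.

C: 2.601 g ÷ 12.01 g/mol = 0.2166 mol
H: 0.3275 g ÷ 1.008 g/mol = 0.3249 mol
F: 4.115 g ÷ 19.00 g/mol = 0.2166 mol
N: 1.517 g ÷ 14.01 g/mol = 0.1083 mol
Smallest is N at 0.1083 mol; normalising gives C 2.000, H 3.001, F 2.000, N 1.000
→ C2H3F2N

C2H3F2N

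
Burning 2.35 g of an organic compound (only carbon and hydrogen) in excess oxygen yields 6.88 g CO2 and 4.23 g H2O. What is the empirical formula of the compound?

CH3

mol C = 6.88 / 44.01 = 0.1563; mass C = 0.1563 × 12.01 = 1.878 g
mol H = 2 × (4.23 / 18.02) = 0.4695; mass H = 0.4695 × 1.008 = 0.4732 g
Smallest is C at 0.1563 mol; normalising gives C 1.000, H 3.003
Ratio ≈ 1:3, so the empirical formula is CH3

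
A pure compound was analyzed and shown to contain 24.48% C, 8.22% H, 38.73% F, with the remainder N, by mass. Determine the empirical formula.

Assume 100 g: 24.48 g C, 8.22 g H, 38.73 g F, 28.57 g N.
C: 24.48 g ÷ 12.01 g/mol = 2.038 mol
H: 8.22 g ÷ 1.008 g/mol = 8.155 mol
F: 38.73 g ÷ 19.00 g/mol = 2.038 mol
N: 28.57 g ÷ 14.01 g/mol = 2.039 mol
Smallest is C at 2.038 mol; normalising gives C 1.000, H 4.001, F 1.000, N 1.000
→ CH4FN

CH4FN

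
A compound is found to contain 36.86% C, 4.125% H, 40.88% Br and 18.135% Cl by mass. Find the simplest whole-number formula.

C6H8BrCl

Assume 100 g: 36.86 g C, 4.125 g H, 40.88 g Br, 18.135 g Cl.
n(C) = 36.86/12.01 = 3.069, n(H) = 4.125/1.008 = 4.092, n(Br) = 40.88/79.90 = 0.5116, n(Cl) = 18.135/35.45 = 0.5116
Divide by the smallest (0.5116 mol Cl): C 5.999, H 7.999, Br 1.000, Cl 1.000
≈ 6:8:1:1 → C6H8BrCl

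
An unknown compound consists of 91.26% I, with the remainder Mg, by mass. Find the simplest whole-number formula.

Assume 100 g: 91.26 g I, 8.74 g Mg.
Moles — I: 91.26 / 126.90 = 0.7191 mol; Mg: 8.74 / 24.31 = 0.3595 mol
Ratios (÷ 0.3595): I 2.000, Mg 1.000
≈ 2:1 → I2Mg

I2Mg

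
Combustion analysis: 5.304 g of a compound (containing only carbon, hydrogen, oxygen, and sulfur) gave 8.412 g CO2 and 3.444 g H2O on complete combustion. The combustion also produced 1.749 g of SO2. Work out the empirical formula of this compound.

mol C = 8.412 / 44.01 = 0.1911; mass C = 0.1911 × 12.01 = 2.296 g
mol H = 2 × (3.444 / 18.02) = 0.3822; mass H = 0.3822 × 1.008 = 0.3853 g
mol S = 1.749 / 64.07 = 0.02730; mass S = 0.8755 g
mass O = 5.304 − (3.556) = 1.748 g → mol O = 0.1092
Divide by the smallest (0.0273 mol S): C 7.002, H 14.002, O 4.001, S 1.000
≈ 7:14:4:1 → C7H14O4S

C7H14O4S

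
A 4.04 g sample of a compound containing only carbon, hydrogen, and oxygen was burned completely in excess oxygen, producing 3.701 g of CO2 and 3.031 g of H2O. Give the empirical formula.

CH4O2

mol C = 3.701 / 44.01 = 0.08409; mass C = 0.08409 × 12.01 = 1.010 g
mol H = 2 × (3.031 / 18.02) = 0.3364; mass H = 0.3364 × 1.008 = 0.3391 g
mass O = 4.04 − (1.349) = 2.691 g → mol O = 0.1682
Smallest is C at 0.08409 mol; normalising gives C 1.000, H 4.000, O 2.000
Ratio ≈ 1:4:2, so the empirical formula is CH4O2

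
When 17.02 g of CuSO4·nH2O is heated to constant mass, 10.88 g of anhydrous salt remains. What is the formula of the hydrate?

CuSO4·5H2O

Mass of water lost = 17.02 − 10.88 = 6.14 g → 6.14 / 18.02 = 0.3407 mol H2O
Molar mass of CuSO4 = 159.62 g/mol → mol CuSO4 = 10.88 / 159.62 = 0.06816
n = 0.3407 / 0.06816 = 5.00 ≈ 5 → CuSO4·5H2O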